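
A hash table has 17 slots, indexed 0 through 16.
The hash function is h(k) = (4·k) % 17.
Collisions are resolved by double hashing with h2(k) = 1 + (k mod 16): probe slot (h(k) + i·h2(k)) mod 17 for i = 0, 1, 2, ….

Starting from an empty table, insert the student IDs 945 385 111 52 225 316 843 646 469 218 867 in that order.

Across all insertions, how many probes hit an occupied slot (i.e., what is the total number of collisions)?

6

945 hashes to 6; slot 6 is free => place at 6.
385 hashes to 10; slot 10 is free => place at 10.
111 hashes to 2; slot 2 is free => place at 2.
52 hashes to 4; slot 4 is free => place at 4.
225 hashes to 16; slot 16 is free => place at 16.
316 hashes to 6, h2=13; 6,2 taken => place at 15.
843 hashes to 6, h2=12; 6 taken => place at 1.
646 hashes to 0; slot 0 is free => place at 0.
469 hashes to 6, h2=6; 6 taken => place at 12.
218 hashes to 5; slot 5 is free => place at 5.
867 hashes to 0, h2=4; 0,4 taken => place at 8.
Table: [646, 843, 111, _, 52, 218, 945, _, 867, _, 385, _, 469, _, _, 316, 225]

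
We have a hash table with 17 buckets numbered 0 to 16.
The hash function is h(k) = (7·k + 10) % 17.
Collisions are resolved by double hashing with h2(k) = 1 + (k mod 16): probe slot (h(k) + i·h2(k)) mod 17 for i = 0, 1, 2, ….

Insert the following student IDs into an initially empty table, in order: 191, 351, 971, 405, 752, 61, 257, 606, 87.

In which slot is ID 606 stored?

191 hashes to 4; slot 4 is free => place at 4.
351 hashes to 2; slot 2 is free => place at 2.
971 hashes to 7; slot 7 is free => place at 7.
405 hashes to 6; slot 6 is free => place at 6.
752 hashes to 4, h2=1; 4 taken => place at 5.
61 hashes to 12; slot 12 is free => place at 12.
257 hashes to 7, h2=2; 7 taken => place at 9.
606 hashes to 2, h2=15; 2 taken => place at 0.
87 hashes to 7, h2=8; 7 taken => place at 15.
Table: [606, _, 351, _, 191, 752, 405, 971, _, 257, _, _, 61, _, _, 87, _]

0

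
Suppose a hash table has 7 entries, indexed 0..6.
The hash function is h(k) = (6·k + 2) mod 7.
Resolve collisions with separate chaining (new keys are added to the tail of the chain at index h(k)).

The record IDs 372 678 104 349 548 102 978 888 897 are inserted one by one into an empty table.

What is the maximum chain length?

4

Insert 372: h=1, bucket 1 empty → new chain.
Insert 678: h=3, bucket 3 empty → new chain.
Insert 104: h=3, bucket 3 nonempty → append to chain.
Insert 349: h=3, bucket 3 nonempty → append to chain.
Insert 548: h=0, bucket 0 empty → new chain.
Insert 102: h=5, bucket 5 empty → new chain.
Insert 978: h=4, bucket 4 empty → new chain.
Insert 888: h=3, bucket 3 nonempty → append to chain.
Insert 897: h=1, bucket 1 nonempty → append to chain.
Final buckets:
0: 548
1: 372 -> 897
2: ∅
3: 678 -> 104 -> 349 -> 888
4: 978
5: 102
6: ∅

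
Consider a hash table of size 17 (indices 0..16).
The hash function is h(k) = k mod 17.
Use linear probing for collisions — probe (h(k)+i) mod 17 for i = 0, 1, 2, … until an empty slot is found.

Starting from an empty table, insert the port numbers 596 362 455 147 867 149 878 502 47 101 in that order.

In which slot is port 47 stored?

15

Insert 596: h=1, slot 1 empty -> index 1.
Insert 362: h=5, slot 5 empty -> index 5.
Insert 455: h=13, slot 13 empty -> index 13.
Insert 147: h=11, slot 11 empty -> index 11.
Insert 867: h=0, slot 0 empty -> index 0.
Insert 149: h=13, slot 13 occupied -> index 14.
Insert 878: h=11, slot 11 occupied -> index 12.
Insert 502: h=9, slot 9 empty -> index 9.
Insert 47: h=13, slots 13,14 occupied -> index 15.
Insert 101: h=16, slot 16 empty -> index 16.
Table: [867, 596, _, _, _, 362, _, _, _, 502, _, 147, 878, 455, 149, 47, 101]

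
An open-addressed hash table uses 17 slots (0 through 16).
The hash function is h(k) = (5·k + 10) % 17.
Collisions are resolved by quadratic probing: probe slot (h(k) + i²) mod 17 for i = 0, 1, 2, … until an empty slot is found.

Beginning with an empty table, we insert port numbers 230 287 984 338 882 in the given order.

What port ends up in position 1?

230 hashes to 4; slot 4 is free => place at 4.
287 hashes to 0; slot 0 is free => place at 0.
984 hashes to 0; 0 taken => place at 1.
338 hashes to 0; 0,1,4 taken => place at 9.
882 hashes to 0; 0,1,4,9 taken => place at 16.
Table: [287, 984, —, —, 230, —, —, —, —, 338, —, —, —, —, —, —, 882]

984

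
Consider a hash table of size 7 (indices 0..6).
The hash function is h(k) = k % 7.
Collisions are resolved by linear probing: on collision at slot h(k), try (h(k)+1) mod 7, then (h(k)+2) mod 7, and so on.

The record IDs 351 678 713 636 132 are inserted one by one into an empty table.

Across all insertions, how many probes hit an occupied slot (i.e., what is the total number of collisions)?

8

351: h=1 => slot 1
678: h=6 => slot 6
713: h=6, probe 6,0 => slot 0
636: h=6, probe 6,0,1,2 => slot 2
132: h=6, probe 6,0,1,2,3 => slot 3
Table: [713, 351, 636, 132, ., ., 678]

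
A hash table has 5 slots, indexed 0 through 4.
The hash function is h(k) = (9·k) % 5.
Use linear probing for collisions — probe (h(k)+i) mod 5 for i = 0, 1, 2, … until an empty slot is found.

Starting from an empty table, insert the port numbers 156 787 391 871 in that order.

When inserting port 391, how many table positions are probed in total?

2

156 hashes to 4; slot 4 is free → place at 4.
787 hashes to 3; slot 3 is free → place at 3.
391 hashes to 4; 4 taken → place at 0.
871 hashes to 4; 4,0 taken → place at 1.
Table: [391, 871, ∅, 787, 156]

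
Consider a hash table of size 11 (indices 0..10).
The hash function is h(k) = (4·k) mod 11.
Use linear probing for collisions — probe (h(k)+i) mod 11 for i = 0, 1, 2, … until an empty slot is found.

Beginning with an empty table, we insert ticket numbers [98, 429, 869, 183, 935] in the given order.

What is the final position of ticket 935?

2

98: h=7 → slot 7
429: h=0 → slot 0
869: h=0, probe 0,1 → slot 1
183: h=6 → slot 6
935: h=0, probe 0,1,2 → slot 2
Table: [429, 869, 935, ∅, ∅, ∅, 183, 98, ∅, ∅, ∅]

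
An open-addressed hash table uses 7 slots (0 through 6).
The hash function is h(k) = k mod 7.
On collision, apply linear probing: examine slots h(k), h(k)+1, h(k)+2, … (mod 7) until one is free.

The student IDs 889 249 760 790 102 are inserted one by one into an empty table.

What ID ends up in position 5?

889 hashes to 0; slot 0 is free => place at 0.
249 hashes to 4; slot 4 is free => place at 4.
760 hashes to 4; 4 taken => place at 5.
790 hashes to 6; slot 6 is free => place at 6.
102 hashes to 4; 4,5,6,0 taken => place at 1.
Table: [889, 102, -, -, 249, 760, 790]

760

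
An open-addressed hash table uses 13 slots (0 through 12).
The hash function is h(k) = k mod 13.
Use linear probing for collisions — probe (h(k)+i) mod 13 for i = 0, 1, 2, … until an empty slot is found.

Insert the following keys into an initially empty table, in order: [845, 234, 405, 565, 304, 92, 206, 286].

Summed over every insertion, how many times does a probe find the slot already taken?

7

845: h=0 -> slot 0
234: h=0, probe 0,1 -> slot 1
405: h=2 -> slot 2
565: h=6 -> slot 6
304: h=5 -> slot 5
92: h=1, probe 1,2,3 -> slot 3
206: h=11 -> slot 11
286: h=0, probe 0,1,2,3,4 -> slot 4
Table: [845, 234, 405, 92, 286, 304, 565, —, —, —, —, 206, —]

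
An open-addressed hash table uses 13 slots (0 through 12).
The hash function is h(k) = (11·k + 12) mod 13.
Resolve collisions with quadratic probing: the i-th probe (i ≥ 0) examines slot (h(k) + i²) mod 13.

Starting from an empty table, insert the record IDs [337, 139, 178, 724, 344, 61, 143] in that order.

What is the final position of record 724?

337: h=1 => slot 1
139: h=7 => slot 7
178: h=7, probe 7,8 => slot 8
724: h=7, probe 7,8,11 => slot 11
344: h=0 => slot 0
61: h=7, probe 7,8,11,3 => slot 3
143: h=12 => slot 12
Table: [344, 337, ∅, 61, ∅, ∅, ∅, 139, 178, ∅, ∅, 724, 143]

11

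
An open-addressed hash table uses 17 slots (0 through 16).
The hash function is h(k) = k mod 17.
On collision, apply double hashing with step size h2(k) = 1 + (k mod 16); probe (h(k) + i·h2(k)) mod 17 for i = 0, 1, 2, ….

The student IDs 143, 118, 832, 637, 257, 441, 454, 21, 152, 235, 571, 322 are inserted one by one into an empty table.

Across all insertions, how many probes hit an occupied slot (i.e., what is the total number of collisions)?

8

143: h=7 => slot 7
118: h=16 => slot 16
832: h=16, h2=1, probe 16,0 => slot 0
637: h=8 => slot 8
257: h=2 => slot 2
441: h=16, h2=10, probe 16,9 => slot 9
454: h=12 => slot 12
21: h=4 => slot 4
152: h=16, h2=9, probe 16,8,0,9,1 => slot 1
235: h=14 => slot 14
571: h=10 => slot 10
322: h=16, h2=3, probe 16,2,5 => slot 5
Table: [832, 152, 257, -, 21, 322, -, 143, 637, 441, 571, -, 454, -, 235, -, 118]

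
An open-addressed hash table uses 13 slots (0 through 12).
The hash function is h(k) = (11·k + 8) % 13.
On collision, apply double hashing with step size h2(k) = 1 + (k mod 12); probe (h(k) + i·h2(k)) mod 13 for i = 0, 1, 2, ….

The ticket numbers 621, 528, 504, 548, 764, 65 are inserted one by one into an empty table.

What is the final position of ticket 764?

10

621 hashes to 1; slot 1 is free -> place at 1.
528 hashes to 5; slot 5 is free -> place at 5.
504 hashes to 1, h2=1; 1 taken -> place at 2.
548 hashes to 4; slot 4 is free -> place at 4.
764 hashes to 1, h2=9; 1 taken -> place at 10.
65 hashes to 8; slot 8 is free -> place at 8.
Table: [∅, 621, 504, ∅, 548, 528, ∅, ∅, 65, ∅, 764, ∅, ∅]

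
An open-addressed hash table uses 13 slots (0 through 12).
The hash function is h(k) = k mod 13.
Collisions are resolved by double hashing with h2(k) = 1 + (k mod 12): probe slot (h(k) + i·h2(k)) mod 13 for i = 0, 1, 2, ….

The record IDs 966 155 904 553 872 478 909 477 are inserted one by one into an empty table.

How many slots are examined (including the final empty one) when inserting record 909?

3

Insert 966: h=4, slot 4 empty → index 4.
Insert 155: h=12, slot 12 empty → index 12.
Insert 904: h=7, slot 7 empty → index 7.
Insert 553: h=7, h2=2, slot 7 occupied → index 9.
Insert 872: h=1, slot 1 empty → index 1.
Insert 478: h=10, slot 10 empty → index 10.
Insert 909: h=12, h2=10, slots 12,9 occupied → index 6.
Insert 477: h=9, h2=10, slots 9,6 occupied → index 3.
Table: [-, 872, -, 477, 966, -, 909, 904, -, 553, 478, -, 155]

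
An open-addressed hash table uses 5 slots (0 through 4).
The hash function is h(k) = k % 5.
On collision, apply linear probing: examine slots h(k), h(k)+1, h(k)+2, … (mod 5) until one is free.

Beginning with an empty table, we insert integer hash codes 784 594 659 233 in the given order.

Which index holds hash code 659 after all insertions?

1

784: h=4 => slot 4
594: h=4, probe 4,0 => slot 0
659: h=4, probe 4,0,1 => slot 1
233: h=3 => slot 3
Table: [594, 659, _, 233, 784]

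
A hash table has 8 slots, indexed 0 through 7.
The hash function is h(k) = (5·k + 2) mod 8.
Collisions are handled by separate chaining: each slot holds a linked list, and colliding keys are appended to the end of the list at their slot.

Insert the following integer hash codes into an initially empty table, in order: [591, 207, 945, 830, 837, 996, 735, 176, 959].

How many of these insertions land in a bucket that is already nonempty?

591 -> bucket 5
207 -> bucket 5 (collision)
945 -> bucket 7
830 -> bucket 0
837 -> bucket 3
996 -> bucket 6
735 -> bucket 5 (collision)
176 -> bucket 2
959 -> bucket 5 (collision)
Final buckets:
0: 830
1: —
2: 176
3: 837
4: —
5: 591 -> 207 -> 735 -> 959
6: 996
7: 945

3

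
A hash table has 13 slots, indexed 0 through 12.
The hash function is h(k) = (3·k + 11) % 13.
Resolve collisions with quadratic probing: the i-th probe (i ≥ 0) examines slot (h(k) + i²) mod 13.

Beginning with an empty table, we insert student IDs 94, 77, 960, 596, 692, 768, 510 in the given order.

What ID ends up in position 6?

596

94 hashes to 7; slot 7 is free => place at 7.
77 hashes to 8; slot 8 is free => place at 8.
960 hashes to 5; slot 5 is free => place at 5.
596 hashes to 5; 5 taken => place at 6.
692 hashes to 7; 7,8 taken => place at 11.
768 hashes to 1; slot 1 is free => place at 1.
510 hashes to 7; 7,8,11 taken => place at 3.
Table: [., 768, ., 510, ., 960, 596, 94, 77, ., ., 692, .]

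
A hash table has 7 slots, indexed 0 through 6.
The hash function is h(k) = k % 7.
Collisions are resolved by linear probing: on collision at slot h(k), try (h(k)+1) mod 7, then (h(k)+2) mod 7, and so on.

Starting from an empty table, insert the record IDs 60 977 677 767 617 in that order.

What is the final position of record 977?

5

60: h=4 => slot 4
977: h=4, probe 4,5 => slot 5
677: h=5, probe 5,6 => slot 6
767: h=4, probe 4,5,6,0 => slot 0
617: h=1 => slot 1
Table: [767, 617, ., ., 60, 977, 677]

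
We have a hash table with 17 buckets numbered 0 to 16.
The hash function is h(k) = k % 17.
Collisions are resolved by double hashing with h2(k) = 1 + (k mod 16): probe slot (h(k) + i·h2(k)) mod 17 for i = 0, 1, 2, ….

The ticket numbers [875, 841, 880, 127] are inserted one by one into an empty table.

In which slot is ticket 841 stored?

875: h=8 => slot 8
841: h=8, h2=10, probe 8,1 => slot 1
880: h=13 => slot 13
127: h=8, h2=16, probe 8,7 => slot 7
Table: [∅, 841, ∅, ∅, ∅, ∅, ∅, 127, 875, ∅, ∅, ∅, ∅, 880, ∅, ∅, ∅]

1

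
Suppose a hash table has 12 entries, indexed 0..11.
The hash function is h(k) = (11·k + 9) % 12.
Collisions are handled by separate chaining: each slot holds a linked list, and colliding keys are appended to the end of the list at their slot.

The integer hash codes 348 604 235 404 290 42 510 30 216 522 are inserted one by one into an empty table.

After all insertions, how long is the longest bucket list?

348 → bucket 9
604 → bucket 5
235 → bucket 2
404 → bucket 1
290 → bucket 7
42 → bucket 3
510 → bucket 3 (collision)
30 → bucket 3 (collision)
216 → bucket 9 (collision)
522 → bucket 3 (collision)
Final buckets:
0: —
1: 404
2: 235
3: 42 -> 510 -> 30 -> 522
4: —
5: 604
6: —
7: 290
8: —
9: 348 -> 216
10: —
11: —

4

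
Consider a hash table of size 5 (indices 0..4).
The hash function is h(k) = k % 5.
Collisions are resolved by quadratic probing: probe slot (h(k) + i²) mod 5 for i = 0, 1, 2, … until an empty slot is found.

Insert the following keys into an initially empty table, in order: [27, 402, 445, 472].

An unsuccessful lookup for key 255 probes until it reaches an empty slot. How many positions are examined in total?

3

Insert 27: h=2, slot 2 empty → index 2.
Insert 402: h=2, slot 2 occupied → index 3.
Insert 445: h=0, slot 0 empty → index 0.
Insert 472: h=2, slots 2,3 occupied → index 1.
Table: [445, 472, 27, 402, ∅]
Lookup 255: h=0, probe 0,1,4 → slot 4 empty, not found.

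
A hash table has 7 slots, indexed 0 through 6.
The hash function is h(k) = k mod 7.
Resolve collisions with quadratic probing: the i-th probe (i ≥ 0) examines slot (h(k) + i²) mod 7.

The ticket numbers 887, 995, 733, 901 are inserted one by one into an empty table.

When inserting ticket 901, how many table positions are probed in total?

3

887: h=5 => slot 5
995: h=1 => slot 1
733: h=5, probe 5,6 => slot 6
901: h=5, probe 5,6,2 => slot 2
Table: [∅, 995, 901, ∅, ∅, 887, 733]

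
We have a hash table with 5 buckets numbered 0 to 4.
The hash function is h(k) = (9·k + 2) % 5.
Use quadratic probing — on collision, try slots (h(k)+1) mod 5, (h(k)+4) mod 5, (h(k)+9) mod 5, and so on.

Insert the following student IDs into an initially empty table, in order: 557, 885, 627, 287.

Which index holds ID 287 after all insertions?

Insert 557: h=0, slot 0 empty → index 0.
Insert 885: h=2, slot 2 empty → index 2.
Insert 627: h=0, slot 0 occupied → index 1.
Insert 287: h=0, slots 0,1 occupied → index 4.
Table: [557, 627, 885, _, 287]

4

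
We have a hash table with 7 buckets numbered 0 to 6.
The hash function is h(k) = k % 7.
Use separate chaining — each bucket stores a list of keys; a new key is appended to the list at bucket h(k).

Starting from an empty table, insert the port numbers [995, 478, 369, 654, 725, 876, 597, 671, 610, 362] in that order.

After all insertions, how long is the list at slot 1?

3

Insert 995: h=1, bucket 1 empty -> new chain.
Insert 478: h=2, bucket 2 empty -> new chain.
Insert 369: h=5, bucket 5 empty -> new chain.
Insert 654: h=3, bucket 3 empty -> new chain.
Insert 725: h=4, bucket 4 empty -> new chain.
Insert 876: h=1, bucket 1 nonempty -> append to chain.
Insert 597: h=2, bucket 2 nonempty -> append to chain.
Insert 671: h=6, bucket 6 empty -> new chain.
Insert 610: h=1, bucket 1 nonempty -> append to chain.
Insert 362: h=5, bucket 5 nonempty -> append to chain.
Final buckets:
0: ∅
1: 995 -> 876 -> 610
2: 478 -> 597
3: 654
4: 725
5: 369 -> 362
6: 671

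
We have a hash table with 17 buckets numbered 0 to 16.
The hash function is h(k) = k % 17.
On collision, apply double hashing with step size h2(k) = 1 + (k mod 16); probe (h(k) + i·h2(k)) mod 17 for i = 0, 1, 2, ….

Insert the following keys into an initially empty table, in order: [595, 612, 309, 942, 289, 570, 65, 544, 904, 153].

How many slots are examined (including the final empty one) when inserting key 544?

2

595 hashes to 0; slot 0 is free => place at 0.
612 hashes to 0, h2=5; 0 taken => place at 5.
309 hashes to 3; slot 3 is free => place at 3.
942 hashes to 7; slot 7 is free => place at 7.
289 hashes to 0, h2=2; 0 taken => place at 2.
570 hashes to 9; slot 9 is free => place at 9.
65 hashes to 14; slot 14 is free => place at 14.
544 hashes to 0, h2=1; 0 taken => place at 1.
904 hashes to 3, h2=9; 3 taken => place at 12.
153 hashes to 0, h2=10; 0 taken => place at 10.
Table: [595, 544, 289, 309, —, 612, —, 942, —, 570, 153, —, 904, —, 65, —, —]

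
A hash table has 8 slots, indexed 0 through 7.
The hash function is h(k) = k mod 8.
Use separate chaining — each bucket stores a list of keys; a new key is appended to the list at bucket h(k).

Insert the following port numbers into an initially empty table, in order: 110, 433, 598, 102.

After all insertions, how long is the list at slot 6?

3

Insert 110: h=6, bucket 6 empty → new chain.
Insert 433: h=1, bucket 1 empty → new chain.
Insert 598: h=6, bucket 6 nonempty → append to chain.
Insert 102: h=6, bucket 6 nonempty → append to chain.
Final buckets:
0: -
1: 433
2: -
3: -
4: -
5: -
6: 110 -> 598 -> 102
7: -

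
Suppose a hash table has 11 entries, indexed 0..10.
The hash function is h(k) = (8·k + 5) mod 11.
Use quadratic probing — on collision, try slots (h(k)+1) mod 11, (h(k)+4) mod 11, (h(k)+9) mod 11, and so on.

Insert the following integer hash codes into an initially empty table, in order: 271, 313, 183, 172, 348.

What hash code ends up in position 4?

348

271: h=6 -> slot 6
313: h=1 -> slot 1
183: h=6, probe 6,7 -> slot 7
172: h=6, probe 6,7,10 -> slot 10
348: h=6, probe 6,7,10,4 -> slot 4
Table: [∅, 313, ∅, ∅, 348, ∅, 271, 183, ∅, ∅, 172]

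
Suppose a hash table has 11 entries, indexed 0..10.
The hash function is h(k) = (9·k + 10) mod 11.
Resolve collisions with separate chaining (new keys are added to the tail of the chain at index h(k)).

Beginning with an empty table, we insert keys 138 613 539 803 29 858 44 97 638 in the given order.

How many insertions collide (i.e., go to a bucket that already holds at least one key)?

138 → bucket 9
613 → bucket 5
539 → bucket 10
803 → bucket 10 (collision)
29 → bucket 7
858 → bucket 10 (collision)
44 → bucket 10 (collision)
97 → bucket 3
638 → bucket 10 (collision)
Final buckets:
0: ∅
1: ∅
2: ∅
3: 97
4: ∅
5: 613
6: ∅
7: 29
8: ∅
9: 138
10: 539 -> 803 -> 858 -> 44 -> 638

4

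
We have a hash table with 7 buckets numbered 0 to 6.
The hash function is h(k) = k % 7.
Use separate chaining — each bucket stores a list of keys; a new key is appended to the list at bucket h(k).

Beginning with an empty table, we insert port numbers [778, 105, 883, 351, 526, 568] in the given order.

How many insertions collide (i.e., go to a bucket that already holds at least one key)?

4

Insert 778: h=1, bucket 1 empty → new chain.
Insert 105: h=0, bucket 0 empty → new chain.
Insert 883: h=1, bucket 1 nonempty → append to chain.
Insert 351: h=1, bucket 1 nonempty → append to chain.
Insert 526: h=1, bucket 1 nonempty → append to chain.
Insert 568: h=1, bucket 1 nonempty → append to chain.
Final buckets:
0: 105
1: 778 -> 883 -> 351 -> 526 -> 568
2: _
3: _
4: _
5: _
6: _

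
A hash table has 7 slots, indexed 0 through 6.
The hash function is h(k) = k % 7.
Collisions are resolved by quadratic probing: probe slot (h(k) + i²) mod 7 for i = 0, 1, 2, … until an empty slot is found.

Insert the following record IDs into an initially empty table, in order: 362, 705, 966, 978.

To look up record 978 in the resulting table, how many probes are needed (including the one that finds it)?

362: h=5 -> slot 5
705: h=5, probe 5,6 -> slot 6
966: h=0 -> slot 0
978: h=5, probe 5,6,2 -> slot 2
Table: [966, —, 978, —, —, 362, 705]
Lookup 978: h=5, probe 5,6,2 → found at 2.

3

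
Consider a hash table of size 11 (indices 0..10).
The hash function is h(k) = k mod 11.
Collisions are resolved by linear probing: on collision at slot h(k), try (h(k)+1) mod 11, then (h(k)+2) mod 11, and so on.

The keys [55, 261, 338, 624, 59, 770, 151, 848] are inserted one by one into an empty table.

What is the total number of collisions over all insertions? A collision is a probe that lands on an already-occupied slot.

55: h=0 → slot 0
261: h=8 → slot 8
338: h=8, probe 8,9 → slot 9
624: h=8, probe 8,9,10 → slot 10
59: h=4 → slot 4
770: h=0, probe 0,1 → slot 1
151: h=8, probe 8,9,10,0,1,2 → slot 2
848: h=1, probe 1,2,3 → slot 3
Table: [55, 770, 151, 848, 59, ., ., ., 261, 338, 624]

11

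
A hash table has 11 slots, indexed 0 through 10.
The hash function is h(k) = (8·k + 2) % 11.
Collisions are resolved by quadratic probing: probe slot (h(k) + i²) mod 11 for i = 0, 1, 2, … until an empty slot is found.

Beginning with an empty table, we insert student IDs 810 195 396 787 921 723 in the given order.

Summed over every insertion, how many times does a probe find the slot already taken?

Insert 810: h=3, slot 3 empty -> index 3.
Insert 195: h=0, slot 0 empty -> index 0.
Insert 396: h=2, slot 2 empty -> index 2.
Insert 787: h=6, slot 6 empty -> index 6.
Insert 921: h=0, slot 0 occupied -> index 1.
Insert 723: h=0, slots 0,1 occupied -> index 4.
Table: [195, 921, 396, 810, 723, ., 787, ., ., ., .]

3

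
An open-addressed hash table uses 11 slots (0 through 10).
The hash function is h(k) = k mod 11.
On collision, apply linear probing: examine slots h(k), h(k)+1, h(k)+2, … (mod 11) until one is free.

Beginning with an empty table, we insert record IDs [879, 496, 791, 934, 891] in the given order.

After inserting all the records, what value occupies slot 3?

879 hashes to 10; slot 10 is free => place at 10.
496 hashes to 1; slot 1 is free => place at 1.
791 hashes to 10; 10 taken => place at 0.
934 hashes to 10; 10,0,1 taken => place at 2.
891 hashes to 0; 0,1,2 taken => place at 3.
Table: [791, 496, 934, 891, _, _, _, _, _, _, 879]

891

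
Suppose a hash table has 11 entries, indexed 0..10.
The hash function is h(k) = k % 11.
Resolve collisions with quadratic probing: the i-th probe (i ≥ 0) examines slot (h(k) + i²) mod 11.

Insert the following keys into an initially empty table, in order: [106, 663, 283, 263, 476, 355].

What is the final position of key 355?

106 hashes to 7; slot 7 is free -> place at 7.
663 hashes to 3; slot 3 is free -> place at 3.
283 hashes to 8; slot 8 is free -> place at 8.
263 hashes to 10; slot 10 is free -> place at 10.
476 hashes to 3; 3 taken -> place at 4.
355 hashes to 3; 3,4,7 taken -> place at 1.
Table: [-, 355, -, 663, 476, -, -, 106, 283, -, 263]

1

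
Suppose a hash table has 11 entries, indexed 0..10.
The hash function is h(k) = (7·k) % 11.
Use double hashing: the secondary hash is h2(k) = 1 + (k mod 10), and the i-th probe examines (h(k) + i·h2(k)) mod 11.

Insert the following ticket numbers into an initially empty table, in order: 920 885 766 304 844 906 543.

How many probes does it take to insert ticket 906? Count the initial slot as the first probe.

Insert 920: h=5, slot 5 empty -> index 5.
Insert 885: h=2, slot 2 empty -> index 2.
Insert 766: h=5, h2=7, slot 5 occupied -> index 1.
Insert 304: h=5, h2=5, slot 5 occupied -> index 10.
Insert 844: h=1, h2=5, slot 1 occupied -> index 6.
Insert 906: h=6, h2=7, slots 6,2 occupied -> index 9.
Insert 543: h=6, h2=4, slots 6,10 occupied -> index 3.
Table: [_, 766, 885, 543, _, 920, 844, _, _, 906, 304]

3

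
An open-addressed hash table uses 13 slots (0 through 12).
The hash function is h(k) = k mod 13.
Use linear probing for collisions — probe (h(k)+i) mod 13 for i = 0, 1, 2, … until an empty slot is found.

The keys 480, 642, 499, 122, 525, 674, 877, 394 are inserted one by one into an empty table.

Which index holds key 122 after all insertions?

480: h=12 → slot 12
642: h=5 → slot 5
499: h=5, probe 5,6 → slot 6
122: h=5, probe 5,6,7 → slot 7
525: h=5, probe 5,6,7,8 → slot 8
674: h=11 → slot 11
877: h=6, probe 6,7,8,9 → slot 9
394: h=4 → slot 4
Table: [-, -, -, -, 394, 642, 499, 122, 525, 877, -, 674, 480]

7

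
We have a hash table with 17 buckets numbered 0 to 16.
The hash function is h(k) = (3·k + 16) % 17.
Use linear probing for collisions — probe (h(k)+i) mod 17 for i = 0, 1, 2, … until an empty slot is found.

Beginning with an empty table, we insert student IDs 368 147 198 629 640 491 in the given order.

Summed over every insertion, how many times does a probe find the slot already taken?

368: h=15 => slot 15
147: h=15, probe 15,16 => slot 16
198: h=15, probe 15,16,0 => slot 0
629: h=16, probe 16,0,1 => slot 1
640: h=15, probe 15,16,0,1,2 => slot 2
491: h=10 => slot 10
Table: [198, 629, 640, -, -, -, -, -, -, -, 491, -, -, -, -, 368, 147]

9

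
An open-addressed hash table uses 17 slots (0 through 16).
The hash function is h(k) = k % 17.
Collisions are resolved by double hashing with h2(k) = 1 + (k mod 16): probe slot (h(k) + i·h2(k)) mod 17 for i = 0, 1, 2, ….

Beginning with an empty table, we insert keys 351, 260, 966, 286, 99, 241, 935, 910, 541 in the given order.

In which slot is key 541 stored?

8

351 hashes to 11; slot 11 is free -> place at 11.
260 hashes to 5; slot 5 is free -> place at 5.
966 hashes to 14; slot 14 is free -> place at 14.
286 hashes to 14, h2=15; 14 taken -> place at 12.
99 hashes to 14, h2=4; 14 taken -> place at 1.
241 hashes to 3; slot 3 is free -> place at 3.
935 hashes to 0; slot 0 is free -> place at 0.
910 hashes to 9; slot 9 is free -> place at 9.
541 hashes to 14, h2=14; 14,11 taken -> place at 8.
Table: [935, 99, ∅, 241, ∅, 260, ∅, ∅, 541, 910, ∅, 351, 286, ∅, 966, ∅, ∅]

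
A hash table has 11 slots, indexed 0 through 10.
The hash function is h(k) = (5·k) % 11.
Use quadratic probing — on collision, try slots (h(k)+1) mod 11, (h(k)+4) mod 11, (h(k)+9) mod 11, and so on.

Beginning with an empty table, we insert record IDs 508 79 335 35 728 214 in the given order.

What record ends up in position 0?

Insert 508: h=10, slot 10 empty -> index 10.
Insert 79: h=10, slot 10 occupied -> index 0.
Insert 335: h=3, slot 3 empty -> index 3.
Insert 35: h=10, slots 10,0,3 occupied -> index 8.
Insert 728: h=10, slots 10,0,3,8 occupied -> index 4.
Insert 214: h=3, slots 3,4 occupied -> index 7.
Table: [79, _, _, 335, 728, _, _, 214, 35, _, 508]

79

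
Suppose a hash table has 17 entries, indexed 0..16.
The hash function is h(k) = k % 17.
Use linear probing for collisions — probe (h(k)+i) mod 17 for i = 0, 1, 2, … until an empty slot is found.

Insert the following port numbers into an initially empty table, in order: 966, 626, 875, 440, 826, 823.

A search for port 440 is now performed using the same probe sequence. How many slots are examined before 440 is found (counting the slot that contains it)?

2

966 hashes to 14; slot 14 is free → place at 14.
626 hashes to 14; 14 taken → place at 15.
875 hashes to 8; slot 8 is free → place at 8.
440 hashes to 15; 15 taken → place at 16.
826 hashes to 10; slot 10 is free → place at 10.
823 hashes to 7; slot 7 is free → place at 7.
Table: [_, _, _, _, _, _, _, 823, 875, _, 826, _, _, _, 966, 626, 440]
Lookup 440: h=15, probe 15,16 → found at 16.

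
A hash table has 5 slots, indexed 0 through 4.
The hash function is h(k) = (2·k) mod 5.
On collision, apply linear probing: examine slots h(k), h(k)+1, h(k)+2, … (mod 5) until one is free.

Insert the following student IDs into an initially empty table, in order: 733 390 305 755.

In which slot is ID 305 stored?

733: h=1 => slot 1
390: h=0 => slot 0
305: h=0, probe 0,1,2 => slot 2
755: h=0, probe 0,1,2,3 => slot 3
Table: [390, 733, 305, 755, .]

2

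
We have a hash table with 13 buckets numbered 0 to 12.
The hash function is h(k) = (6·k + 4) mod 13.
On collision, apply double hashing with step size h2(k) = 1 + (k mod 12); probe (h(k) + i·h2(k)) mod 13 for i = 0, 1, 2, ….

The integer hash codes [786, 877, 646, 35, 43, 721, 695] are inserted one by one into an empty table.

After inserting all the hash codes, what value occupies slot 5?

786 hashes to 1; slot 1 is free → place at 1.
877 hashes to 1, h2=2; 1 taken → place at 3.
646 hashes to 6; slot 6 is free → place at 6.
35 hashes to 6, h2=12; 6 taken → place at 5.
43 hashes to 2; slot 2 is free → place at 2.
721 hashes to 1, h2=2; 1,3,5 taken → place at 7.
695 hashes to 1, h2=12; 1 taken → place at 0.
Table: [695, 786, 43, 877, _, 35, 646, 721, _, _, _, _, _]

35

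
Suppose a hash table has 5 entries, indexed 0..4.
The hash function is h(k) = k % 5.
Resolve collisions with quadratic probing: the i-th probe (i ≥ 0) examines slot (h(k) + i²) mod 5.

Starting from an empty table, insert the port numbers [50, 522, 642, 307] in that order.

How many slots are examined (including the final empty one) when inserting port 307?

3

Insert 50: h=0, slot 0 empty => index 0.
Insert 522: h=2, slot 2 empty => index 2.
Insert 642: h=2, slot 2 occupied => index 3.
Insert 307: h=2, slots 2,3 occupied => index 1.
Table: [50, 307, 522, 642, .]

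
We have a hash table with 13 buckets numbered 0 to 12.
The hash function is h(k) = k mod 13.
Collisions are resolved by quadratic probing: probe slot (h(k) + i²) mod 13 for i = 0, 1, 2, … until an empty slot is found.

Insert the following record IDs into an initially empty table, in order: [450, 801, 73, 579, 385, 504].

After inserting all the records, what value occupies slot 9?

Insert 450: h=8, slot 8 empty -> index 8.
Insert 801: h=8, slot 8 occupied -> index 9.
Insert 73: h=8, slots 8,9 occupied -> index 12.
Insert 579: h=7, slot 7 empty -> index 7.
Insert 385: h=8, slots 8,9,12 occupied -> index 4.
Insert 504: h=10, slot 10 empty -> index 10.
Table: [_, _, _, _, 385, _, _, 579, 450, 801, 504, _, 73]

801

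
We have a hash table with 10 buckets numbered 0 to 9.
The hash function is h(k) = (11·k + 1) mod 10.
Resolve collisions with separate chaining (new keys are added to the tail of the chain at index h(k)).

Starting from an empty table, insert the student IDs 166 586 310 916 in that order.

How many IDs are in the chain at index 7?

166 -> bucket 7
586 -> bucket 7 (collision)
310 -> bucket 1
916 -> bucket 7 (collision)
Final buckets:
0: _
1: 310
2: _
3: _
4: _
5: _
6: _
7: 166 -> 586 -> 916
8: _
9: _

3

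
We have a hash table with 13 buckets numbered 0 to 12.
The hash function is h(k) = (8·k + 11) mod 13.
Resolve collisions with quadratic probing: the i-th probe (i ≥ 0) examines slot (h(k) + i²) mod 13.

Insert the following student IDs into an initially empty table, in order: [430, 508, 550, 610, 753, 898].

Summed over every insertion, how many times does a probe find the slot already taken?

6

430: h=6 → slot 6
508: h=6, probe 6,7 → slot 7
550: h=4 → slot 4
610: h=3 → slot 3
753: h=3, probe 3,4,7,12 → slot 12
898: h=6, probe 6,7,10 → slot 10
Table: [., ., ., 610, 550, ., 430, 508, ., ., 898, ., 753]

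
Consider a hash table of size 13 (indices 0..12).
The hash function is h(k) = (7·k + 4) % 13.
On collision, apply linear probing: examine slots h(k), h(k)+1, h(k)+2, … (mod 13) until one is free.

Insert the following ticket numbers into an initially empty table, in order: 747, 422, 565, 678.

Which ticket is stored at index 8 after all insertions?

422

Insert 747: h=7, slot 7 empty -> index 7.
Insert 422: h=7, slot 7 occupied -> index 8.
Insert 565: h=7, slots 7,8 occupied -> index 9.
Insert 678: h=5, slot 5 empty -> index 5.
Table: [—, —, —, —, —, 678, —, 747, 422, 565, —, —, —]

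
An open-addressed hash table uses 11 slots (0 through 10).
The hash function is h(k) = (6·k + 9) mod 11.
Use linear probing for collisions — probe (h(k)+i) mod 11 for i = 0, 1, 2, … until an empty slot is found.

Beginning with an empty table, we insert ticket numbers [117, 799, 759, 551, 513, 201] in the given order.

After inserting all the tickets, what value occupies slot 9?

Insert 117: h=7, slot 7 empty => index 7.
Insert 799: h=7, slot 7 occupied => index 8.
Insert 759: h=9, slot 9 empty => index 9.
Insert 551: h=4, slot 4 empty => index 4.
Insert 513: h=7, slots 7,8,9 occupied => index 10.
Insert 201: h=5, slot 5 empty => index 5.
Table: [_, _, _, _, 551, 201, _, 117, 799, 759, 513]

759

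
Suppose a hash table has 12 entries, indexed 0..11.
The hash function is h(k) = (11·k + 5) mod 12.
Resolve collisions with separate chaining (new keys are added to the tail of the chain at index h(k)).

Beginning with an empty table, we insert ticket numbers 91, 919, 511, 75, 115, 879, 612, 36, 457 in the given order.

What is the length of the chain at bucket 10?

Insert 91: h=10, bucket 10 empty -> new chain.
Insert 919: h=10, bucket 10 nonempty -> append to chain.
Insert 511: h=10, bucket 10 nonempty -> append to chain.
Insert 75: h=2, bucket 2 empty -> new chain.
Insert 115: h=10, bucket 10 nonempty -> append to chain.
Insert 879: h=2, bucket 2 nonempty -> append to chain.
Insert 612: h=5, bucket 5 empty -> new chain.
Insert 36: h=5, bucket 5 nonempty -> append to chain.
Insert 457: h=4, bucket 4 empty -> new chain.
Final buckets:
0: .
1: .
2: 75 -> 879
3: .
4: 457
5: 612 -> 36
6: .
7: .
8: .
9: .
10: 91 -> 919 -> 511 -> 115
11: .

4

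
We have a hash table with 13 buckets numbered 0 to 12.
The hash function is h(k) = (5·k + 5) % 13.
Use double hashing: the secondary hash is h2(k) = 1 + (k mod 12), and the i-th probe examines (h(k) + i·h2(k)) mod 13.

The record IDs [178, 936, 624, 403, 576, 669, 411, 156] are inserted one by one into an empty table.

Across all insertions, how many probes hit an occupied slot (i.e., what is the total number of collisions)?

5

178: h=11 -> slot 11
936: h=5 -> slot 5
624: h=5, h2=1, probe 5,6 -> slot 6
403: h=5, h2=8, probe 5,0 -> slot 0
576: h=12 -> slot 12
669: h=9 -> slot 9
411: h=6, h2=4, probe 6,10 -> slot 10
156: h=5, h2=1, probe 5,6,7 -> slot 7
Table: [403, ∅, ∅, ∅, ∅, 936, 624, 156, ∅, 669, 411, 178, 576]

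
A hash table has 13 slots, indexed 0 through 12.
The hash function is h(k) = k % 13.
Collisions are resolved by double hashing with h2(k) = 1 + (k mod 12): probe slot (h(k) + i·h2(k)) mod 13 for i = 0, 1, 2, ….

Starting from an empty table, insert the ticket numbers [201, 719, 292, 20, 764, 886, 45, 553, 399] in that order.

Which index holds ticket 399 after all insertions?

Insert 201: h=6, slot 6 empty => index 6.
Insert 719: h=4, slot 4 empty => index 4.
Insert 292: h=6, h2=5, slot 6 occupied => index 11.
Insert 20: h=7, slot 7 empty => index 7.
Insert 764: h=10, slot 10 empty => index 10.
Insert 886: h=2, slot 2 empty => index 2.
Insert 45: h=6, h2=10, slot 6 occupied => index 3.
Insert 553: h=7, h2=2, slot 7 occupied => index 9.
Insert 399: h=9, h2=4, slot 9 occupied => index 0.
Table: [399, —, 886, 45, 719, —, 201, 20, —, 553, 764, 292, —]

0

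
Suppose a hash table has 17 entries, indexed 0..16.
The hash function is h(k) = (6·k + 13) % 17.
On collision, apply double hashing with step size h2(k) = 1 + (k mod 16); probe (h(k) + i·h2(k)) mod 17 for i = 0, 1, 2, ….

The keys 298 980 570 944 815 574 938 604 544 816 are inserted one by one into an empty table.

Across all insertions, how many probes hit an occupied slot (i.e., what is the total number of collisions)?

Insert 298: h=16, slot 16 empty -> index 16.
Insert 980: h=11, slot 11 empty -> index 11.
Insert 570: h=16, h2=11, slot 16 occupied -> index 10.
Insert 944: h=16, h2=1, slot 16 occupied -> index 0.
Insert 815: h=7, slot 7 empty -> index 7.
Insert 574: h=6, slot 6 empty -> index 6.
Insert 938: h=14, slot 14 empty -> index 14.
Insert 604: h=16, h2=13, slot 16 occupied -> index 12.
Insert 544: h=13, slot 13 empty -> index 13.
Insert 816: h=13, h2=1, slots 13,14 occupied -> index 15.
Table: [944, ∅, ∅, ∅, ∅, ∅, 574, 815, ∅, ∅, 570, 980, 604, 544, 938, 816, 298]

5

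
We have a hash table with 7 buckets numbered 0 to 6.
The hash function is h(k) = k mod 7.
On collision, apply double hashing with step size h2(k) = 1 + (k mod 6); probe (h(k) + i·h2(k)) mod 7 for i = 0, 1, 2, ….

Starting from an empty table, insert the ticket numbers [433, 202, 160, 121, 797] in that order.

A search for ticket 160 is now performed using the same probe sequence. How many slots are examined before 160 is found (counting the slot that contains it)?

3

Insert 433: h=6, slot 6 empty => index 6.
Insert 202: h=6, h2=5, slot 6 occupied => index 4.
Insert 160: h=6, h2=5, slots 6,4 occupied => index 2.
Insert 121: h=2, h2=2, slots 2,4,6 occupied => index 1.
Insert 797: h=6, h2=6, slot 6 occupied => index 5.
Table: [_, 121, 160, _, 202, 797, 433]
Lookup 160: h=6, h2=5, probe 6,4,2 → found at 2.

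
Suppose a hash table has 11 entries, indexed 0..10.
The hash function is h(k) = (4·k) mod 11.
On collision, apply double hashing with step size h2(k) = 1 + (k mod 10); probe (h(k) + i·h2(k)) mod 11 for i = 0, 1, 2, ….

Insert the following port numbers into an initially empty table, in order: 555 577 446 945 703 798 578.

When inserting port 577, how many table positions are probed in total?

2

555: h=9 -> slot 9
577: h=9, h2=8, probe 9,6 -> slot 6
446: h=2 -> slot 2
945: h=7 -> slot 7
703: h=7, h2=4, probe 7,0 -> slot 0
798: h=2, h2=9, probe 2,0,9,7,5 -> slot 5
578: h=2, h2=9, probe 2,0,9,7,5,3 -> slot 3
Table: [703, ∅, 446, 578, ∅, 798, 577, 945, ∅, 555, ∅]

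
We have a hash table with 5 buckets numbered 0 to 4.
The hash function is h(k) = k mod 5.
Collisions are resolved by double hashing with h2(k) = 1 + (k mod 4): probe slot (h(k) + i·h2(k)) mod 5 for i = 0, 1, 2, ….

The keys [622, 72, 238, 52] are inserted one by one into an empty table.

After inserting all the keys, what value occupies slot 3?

Insert 622: h=2, slot 2 empty -> index 2.
Insert 72: h=2, h2=1, slot 2 occupied -> index 3.
Insert 238: h=3, h2=3, slot 3 occupied -> index 1.
Insert 52: h=2, h2=1, slots 2,3 occupied -> index 4.
Table: [—, 238, 622, 72, 52]

72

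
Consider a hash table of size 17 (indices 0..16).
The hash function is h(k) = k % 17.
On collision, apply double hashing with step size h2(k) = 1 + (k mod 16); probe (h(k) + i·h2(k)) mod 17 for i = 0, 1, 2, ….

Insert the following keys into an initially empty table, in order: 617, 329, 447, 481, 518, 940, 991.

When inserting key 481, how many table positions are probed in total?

2

617 hashes to 5; slot 5 is free → place at 5.
329 hashes to 6; slot 6 is free → place at 6.
447 hashes to 5, h2=16; 5 taken → place at 4.
481 hashes to 5, h2=2; 5 taken → place at 7.
518 hashes to 8; slot 8 is free → place at 8.
940 hashes to 5, h2=13; 5 taken → place at 1.
991 hashes to 5, h2=16; 5,4 taken → place at 3.
Table: [—, 940, —, 991, 447, 617, 329, 481, 518, —, —, —, —, —, —, —, —]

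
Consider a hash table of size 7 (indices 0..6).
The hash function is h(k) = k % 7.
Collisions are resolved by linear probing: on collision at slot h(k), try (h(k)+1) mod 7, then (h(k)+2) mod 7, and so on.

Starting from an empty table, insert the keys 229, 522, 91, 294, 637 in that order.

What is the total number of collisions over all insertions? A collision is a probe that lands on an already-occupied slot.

3

229: h=5 => slot 5
522: h=4 => slot 4
91: h=0 => slot 0
294: h=0, probe 0,1 => slot 1
637: h=0, probe 0,1,2 => slot 2
Table: [91, 294, 637, -, 522, 229, -]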